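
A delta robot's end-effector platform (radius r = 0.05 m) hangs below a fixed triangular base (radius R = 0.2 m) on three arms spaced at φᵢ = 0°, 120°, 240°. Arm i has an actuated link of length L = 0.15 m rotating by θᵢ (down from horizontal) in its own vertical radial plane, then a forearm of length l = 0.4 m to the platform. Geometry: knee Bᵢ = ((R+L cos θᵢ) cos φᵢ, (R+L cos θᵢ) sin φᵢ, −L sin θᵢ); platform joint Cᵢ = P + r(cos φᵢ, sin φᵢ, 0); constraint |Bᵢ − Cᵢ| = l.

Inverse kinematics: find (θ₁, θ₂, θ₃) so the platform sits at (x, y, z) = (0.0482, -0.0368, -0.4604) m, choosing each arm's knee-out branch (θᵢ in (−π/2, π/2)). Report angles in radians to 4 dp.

φ1=0.0° → target in arm frame (0.0482, -0.0368)
  A=0.1018, B=-0.4604, C=(l²−L²−A²−y'²−z²)/(2L)=-0.2873
  θ1 = atan2(B,A) + arccos(C/0.4715) = 0.8728
arm 2 (φ=120.0°): x'=-0.0560, y'=-0.0233
  A=0.2060, B=-0.4604, C=(l²−L²−A²−y'²−z²)/(2L)=-0.3915
  γ=atan2(-0.4604,0.2060)=-1.1501;  ψ=arccos(-0.7761)=2.4593;  θ2=γ+ψ≈1.3092
φ3=240.0° → target in arm frame (0.0078, 0.0601)
  A cos θ + B sin θ = C:  0.1422·cos θ + -0.4604·sin θ = -0.3277
  γ=atan2(-0.4604,0.1422)=-1.2712;  ψ=arccos(-0.6801)=2.3187;  θ3=γ+ψ≈1.0475

θ₁ = 0.8728, θ₂ = 1.3092, θ₃ = 1.0475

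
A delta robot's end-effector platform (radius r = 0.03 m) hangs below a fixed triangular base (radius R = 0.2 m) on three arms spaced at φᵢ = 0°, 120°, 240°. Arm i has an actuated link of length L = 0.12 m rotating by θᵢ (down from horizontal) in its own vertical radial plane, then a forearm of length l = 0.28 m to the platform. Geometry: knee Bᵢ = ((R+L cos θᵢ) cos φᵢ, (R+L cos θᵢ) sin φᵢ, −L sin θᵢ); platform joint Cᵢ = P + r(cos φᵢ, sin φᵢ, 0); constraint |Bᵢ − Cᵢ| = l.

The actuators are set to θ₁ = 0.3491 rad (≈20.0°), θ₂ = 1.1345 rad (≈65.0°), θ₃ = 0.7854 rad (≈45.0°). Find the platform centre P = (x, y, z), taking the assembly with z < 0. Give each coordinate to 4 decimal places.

φ1=0.0°: virtual centre (0.2828, 0.0000, -0.0410), radius l
centre 2 = (0.2207·cos120.0°, 0.2207·sin120.0°, -0.1088) = (-0.1104, 0.1911, -0.1088)
arm 3 at φ=240.0°: ρ3 = 0.2549;  centre 3 = (-0.1274, -0.2207, -0.0849)
subtract pairs → two planes through P
plane₁₂: -0.7862x+0.3823y+-0.1354z = -0.0211
Cramer: x(z) = 0.0196-0.1412z;  y(z) = -0.0149+0.0639z
into |P−centre ₁|² = l²: 1.0240z² + 0.1545z + -0.0072 = 0;  Δ = 0.0535;  z = -0.1884 or 0.0375 → z<0 root = -0.1884
x = 0.0462, y = -0.0269

(0.0462, -0.0269, -0.1884)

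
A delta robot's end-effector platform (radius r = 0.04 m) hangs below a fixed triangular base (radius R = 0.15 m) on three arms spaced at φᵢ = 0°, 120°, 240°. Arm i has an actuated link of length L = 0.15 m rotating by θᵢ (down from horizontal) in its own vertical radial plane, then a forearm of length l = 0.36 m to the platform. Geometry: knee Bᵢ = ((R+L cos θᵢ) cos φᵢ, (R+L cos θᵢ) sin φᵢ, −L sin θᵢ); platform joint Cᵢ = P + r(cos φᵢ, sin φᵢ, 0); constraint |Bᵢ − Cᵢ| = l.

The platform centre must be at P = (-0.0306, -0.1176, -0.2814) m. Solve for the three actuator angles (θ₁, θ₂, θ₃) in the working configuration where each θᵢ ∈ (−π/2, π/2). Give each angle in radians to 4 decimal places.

rotate P by −φ1: (-0.0306, -0.1176, -0.2814)
  A=0.1406, B=-0.2814, C=(l²−L²−A²−y'²−z²)/(2L)=-0.0189
  γ=atan2(-0.2814,0.1406)=-1.1074;  ψ=arccos(-0.0602)=1.6311;  θ1=γ+ψ≈0.5236
φ2=120.0° → target in arm frame (-0.0865, 0.0853)
  e−x'=0.1965;  (l²−L²−(e−x')²−y'²−z²)/2L = -0.0600
  √(A²+B²)=0.3432;  θ2 = -0.9611+1.7464 ≈ 0.7853
φ3=240.0° → target in arm frame (0.1171, 0.0323)
  A cos θ + B sin θ = C:  -0.0071·cos θ + -0.2814·sin θ = 0.0894
  θ3 = atan2(B,A) + arccos(C/0.2815) = -0.3486

θ₁ = 0.5236, θ₂ = 0.7853, θ₃ = -0.3486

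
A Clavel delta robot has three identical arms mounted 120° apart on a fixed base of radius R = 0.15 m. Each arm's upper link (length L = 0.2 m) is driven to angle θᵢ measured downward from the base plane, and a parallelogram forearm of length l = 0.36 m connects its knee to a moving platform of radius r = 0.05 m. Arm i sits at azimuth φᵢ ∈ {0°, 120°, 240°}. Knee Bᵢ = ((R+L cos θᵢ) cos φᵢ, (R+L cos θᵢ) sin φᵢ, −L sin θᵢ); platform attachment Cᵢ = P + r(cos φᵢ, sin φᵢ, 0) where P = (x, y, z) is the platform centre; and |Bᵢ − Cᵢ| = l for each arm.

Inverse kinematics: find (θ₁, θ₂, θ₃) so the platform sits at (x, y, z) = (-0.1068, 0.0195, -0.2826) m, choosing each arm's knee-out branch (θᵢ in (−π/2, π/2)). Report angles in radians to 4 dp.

arm 1 (φ=0.0°): x'=-0.1068, y'=0.0195
  e−x'=0.2068;  (l²−L²−(e−x')²−y'²−z²)/2L = -0.0835
  γ=atan2(-0.2826,0.2068)=-0.9391;  ψ=arccos(-0.2385)=1.8116;  θ1=γ+ψ≈0.8726
φ2=120.0° → target in arm frame (0.0703, 0.0827)
  A=0.0297, B=-0.2826, C=(l²−L²−A²−y'²−z²)/(2L)=0.0050
  θ2 = atan2(B,A) + arccos(C/0.2842) = 0.0871
φ3=240.0° → target in arm frame (0.0365, -0.1022)
  e−x'=0.0635;  (l²−L²−(e−x')²−y'²−z²)/2L = -0.0119
  γ=atan2(-0.2826,0.0635)=-1.3498;  ψ=arccos(-0.0410)=1.6118;  θ3=γ+ψ≈0.2620

θ₁ = 0.8726, θ₂ = 0.0871, θ₃ = 0.2620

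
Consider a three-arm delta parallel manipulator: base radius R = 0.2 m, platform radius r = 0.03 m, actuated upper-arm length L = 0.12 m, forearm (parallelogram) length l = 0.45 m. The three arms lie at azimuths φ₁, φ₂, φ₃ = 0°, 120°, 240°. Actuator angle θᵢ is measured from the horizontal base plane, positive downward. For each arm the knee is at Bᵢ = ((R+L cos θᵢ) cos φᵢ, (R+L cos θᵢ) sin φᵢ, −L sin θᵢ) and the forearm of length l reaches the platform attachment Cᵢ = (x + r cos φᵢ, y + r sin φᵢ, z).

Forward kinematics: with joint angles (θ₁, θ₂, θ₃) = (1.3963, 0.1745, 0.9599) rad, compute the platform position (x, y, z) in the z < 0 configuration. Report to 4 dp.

(-0.1123, 0.0868, -0.4392)

φ1=0.0°: virtual centre (0.1908, 0.0000, -0.1182), radius l
centre 2 = (0.2882·cos120.0°, 0.2882·sin120.0°, -0.0208) = (-0.1441, 0.2496, -0.0208)
arm 3 at φ=240.0°: (R−r)+L cos θ3 = 0.2388;  centre 3 = (-0.1194, -0.2068, -0.0983)
subtract pairs → two planes through P
linear system: -0.6698x+0.4991y = 0.0331−0.1947z; -0.6205x+-0.4137y = 0.0163−0.0398z
Cramer: x(z) = -0.0372+0.1711z;  y(z) = 0.0164-0.1605z
sphere 1 gives Az²+Bz+C=0 with A=1.0550, B=0.1531, C=-0.1363;  B²−4AC=0.5985;  roots -0.4392, 0.2941;  negative root z = -0.4392
x = -0.1123, y = 0.0868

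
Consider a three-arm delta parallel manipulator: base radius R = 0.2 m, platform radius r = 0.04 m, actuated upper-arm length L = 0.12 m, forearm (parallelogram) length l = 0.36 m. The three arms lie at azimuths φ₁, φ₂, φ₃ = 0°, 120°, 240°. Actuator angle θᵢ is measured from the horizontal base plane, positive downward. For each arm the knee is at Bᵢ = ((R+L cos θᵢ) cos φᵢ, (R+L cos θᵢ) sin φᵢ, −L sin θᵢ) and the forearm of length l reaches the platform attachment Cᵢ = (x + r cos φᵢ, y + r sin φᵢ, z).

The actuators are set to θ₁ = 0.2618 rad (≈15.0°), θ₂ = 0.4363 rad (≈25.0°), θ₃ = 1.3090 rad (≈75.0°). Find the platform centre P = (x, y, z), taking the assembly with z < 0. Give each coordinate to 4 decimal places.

arm 1 at φ=0.0°: e+L cos θ1 = 0.2759;  O1 = (0.2759, 0.0000, -0.0311)
O2 = (0.2688·cos120.0°, 0.2688·sin120.0°, -0.0507) = (-0.1344, 0.2328, -0.0507)
φ3=240.0°: virtual centre (-0.0955, -0.1655, -0.1159), radius l
|O₂|²−|O₁|² = -0.0023;  |O₃|²−|O₁|² = -0.0272
plane₁₂: -0.8206x+0.4655y+-0.0393z = -0.0023
det = 0.6174;  x = 0.0217+-0.1490z,  y = 0.0333+-0.1783z
sphere 1 gives Az²+Bz+C=0 with A=1.0540, B=0.1260, C=-0.0629;  B²−4AC=0.2811;  roots -0.3113, 0.1917;  negative root z = -0.3113
x = 0.0681, y = 0.0888

(0.0681, 0.0888, -0.3113)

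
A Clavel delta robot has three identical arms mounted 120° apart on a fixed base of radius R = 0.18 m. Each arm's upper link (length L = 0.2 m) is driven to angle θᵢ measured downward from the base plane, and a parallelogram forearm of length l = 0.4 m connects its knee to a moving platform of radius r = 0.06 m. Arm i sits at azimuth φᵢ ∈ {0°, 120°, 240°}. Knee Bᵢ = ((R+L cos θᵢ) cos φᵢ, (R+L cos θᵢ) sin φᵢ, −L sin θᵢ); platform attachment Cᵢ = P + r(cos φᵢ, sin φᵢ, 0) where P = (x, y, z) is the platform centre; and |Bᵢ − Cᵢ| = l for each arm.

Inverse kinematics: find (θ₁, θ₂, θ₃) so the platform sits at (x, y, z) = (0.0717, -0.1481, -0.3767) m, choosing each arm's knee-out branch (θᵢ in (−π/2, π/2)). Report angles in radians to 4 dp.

θ₁ = 0.4363, θ₂ = 1.2220, θ₃ = 0.3493

arm 1 (φ=0.0°): x'=0.0717, y'=-0.1481
  A cos θ + B sin θ = C:  0.0483·cos θ + -0.3767·sin θ = -0.1154
  γ=atan2(-0.3767,0.0483)=-1.4433;  ψ=arccos(-0.3039)=1.8796;  θ1=γ+ψ≈0.4363
rotate P by −φ2: (-0.1641, 0.0120, -0.3767)
  e−x'=0.2841;  (l²−L²−(e−x')²−y'²−z²)/2L = -0.2569
  √(A²+B²)=0.4718;  θ2 = -0.9246+2.1466 ≈ 1.2220
rotate P by −φ3: (0.0924, 0.1361, -0.3767)
  A=0.0276, B=-0.3767, C=(l²−L²−A²−y'²−z²)/(2L)=-0.1030
  γ=atan2(-0.3767,0.0276)=-1.4977;  ψ=arccos(-0.2727)=1.8470;  θ3=γ+ψ≈0.3493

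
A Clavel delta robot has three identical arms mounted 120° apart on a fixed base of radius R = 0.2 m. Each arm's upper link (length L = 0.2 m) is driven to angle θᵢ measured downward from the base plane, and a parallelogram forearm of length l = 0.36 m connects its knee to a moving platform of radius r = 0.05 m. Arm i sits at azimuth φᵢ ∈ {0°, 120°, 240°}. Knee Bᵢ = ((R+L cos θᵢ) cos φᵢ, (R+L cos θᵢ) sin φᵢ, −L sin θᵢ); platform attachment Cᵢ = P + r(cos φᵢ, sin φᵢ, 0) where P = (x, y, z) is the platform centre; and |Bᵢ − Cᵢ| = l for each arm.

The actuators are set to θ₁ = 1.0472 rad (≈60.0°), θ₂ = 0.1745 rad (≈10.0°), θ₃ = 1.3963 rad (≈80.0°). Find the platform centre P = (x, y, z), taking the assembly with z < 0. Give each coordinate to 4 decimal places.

(-0.0258, 0.1661, -0.3343)

O1 = (0.2500·cos0.0°, 0.2500·sin0.0°, -0.1732) = (0.2500, 0.0000, -0.1732)
O2 = (0.3470·cos120.0°, 0.3470·sin120.0°, -0.0347) = (-0.1735, 0.3005, -0.0347)
arm 3 at φ=240.0°: e+L cos θ3 = 0.1847;  O3 = (-0.0924, -0.1600, -0.1970)
eliminate P² terms by subtracting sphere 1 from 2 and 3
[-0.8470 0.6010 0.2770]·P = 0.0291;  [-0.6847 -0.3199 -0.0475]·P = -0.0196
det = 0.6825;  x = 0.0036+0.0880z,  y = 0.0535+-0.3368z
into |P−O₁|² = l²: 1.1212z² + 0.2670z + -0.0360 = 0;  Δ = 0.2329;  z = -0.3343 or 0.0961 → z<0 root = -0.3343
x = -0.0258, y = 0.1661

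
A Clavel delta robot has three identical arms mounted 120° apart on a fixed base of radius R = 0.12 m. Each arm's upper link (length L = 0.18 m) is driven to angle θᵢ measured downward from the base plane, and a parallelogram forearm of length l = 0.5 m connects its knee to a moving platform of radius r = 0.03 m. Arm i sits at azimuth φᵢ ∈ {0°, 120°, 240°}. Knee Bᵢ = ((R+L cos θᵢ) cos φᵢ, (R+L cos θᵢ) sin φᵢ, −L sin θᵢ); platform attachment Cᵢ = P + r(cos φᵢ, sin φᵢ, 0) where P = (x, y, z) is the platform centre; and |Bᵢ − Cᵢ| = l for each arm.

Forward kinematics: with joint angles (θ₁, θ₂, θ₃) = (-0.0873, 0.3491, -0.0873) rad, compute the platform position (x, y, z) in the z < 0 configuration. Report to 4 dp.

φ1=0.0°: virtual centre (0.2693, 0.0000, 0.0157), radius l
φ2=120.0°: virtual centre (-0.1296, 0.2244, -0.0616), radius l
φ3=240.0°: virtual centre (-0.1347, -0.2332, 0.0157), radius l
subtract pairs → two planes through P
plane₁₂: -0.7978x+0.4488y+-0.1545z = -0.0018
Cramer: x(z) = 0.0012-0.0981z;  y(z) = -0.0020+0.1699z
into |P−S₁|² = l²: 1.0385z² + 0.0205z + -0.1778 = 0;  Δ = 0.7392;  z = -0.4238 or 0.4041 → z<0 root = -0.4238
x = 0.0427, y = -0.0740

(0.0427, -0.0740, -0.4238)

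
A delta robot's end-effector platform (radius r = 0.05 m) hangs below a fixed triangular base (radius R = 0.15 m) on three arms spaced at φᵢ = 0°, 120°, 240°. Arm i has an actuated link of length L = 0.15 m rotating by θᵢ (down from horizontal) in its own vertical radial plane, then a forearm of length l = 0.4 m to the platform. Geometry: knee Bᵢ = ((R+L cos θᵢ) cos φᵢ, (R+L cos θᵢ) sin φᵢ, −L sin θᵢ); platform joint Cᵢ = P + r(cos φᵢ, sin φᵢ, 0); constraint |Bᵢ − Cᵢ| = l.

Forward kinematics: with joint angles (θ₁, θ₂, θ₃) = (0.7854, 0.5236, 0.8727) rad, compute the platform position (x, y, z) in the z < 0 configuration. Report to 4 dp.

arm 1 at φ=0.0°: (R−r)+L cos θ1 = 0.2061;  centre 1 = (0.2061, 0.0000, -0.1061)
φ2=120.0°: virtual centre (-0.1150, 0.1991, -0.0750), radius l
centre 3 = (0.1964·cos240.0°, 0.1964·sin240.0°, -0.1149) = (-0.0982, -0.1701, -0.1149)
subtract pairs → two planes through P
plane₁₂: -0.6420x+0.3982y+0.0621z = 0.0048
det = 0.4607;  x = -0.0019+0.0306z,  y = 0.0090+-0.1067z
quadratic in z: (1.0123)z²+(0.1975)z+(-0.1054)=0, √Δ=0.6826 → z ∈ {-0.4347, 0.2396}; z = -0.4347 (taking z<0)
x = -0.0151, y = 0.0554

(-0.0151, 0.0554, -0.4347)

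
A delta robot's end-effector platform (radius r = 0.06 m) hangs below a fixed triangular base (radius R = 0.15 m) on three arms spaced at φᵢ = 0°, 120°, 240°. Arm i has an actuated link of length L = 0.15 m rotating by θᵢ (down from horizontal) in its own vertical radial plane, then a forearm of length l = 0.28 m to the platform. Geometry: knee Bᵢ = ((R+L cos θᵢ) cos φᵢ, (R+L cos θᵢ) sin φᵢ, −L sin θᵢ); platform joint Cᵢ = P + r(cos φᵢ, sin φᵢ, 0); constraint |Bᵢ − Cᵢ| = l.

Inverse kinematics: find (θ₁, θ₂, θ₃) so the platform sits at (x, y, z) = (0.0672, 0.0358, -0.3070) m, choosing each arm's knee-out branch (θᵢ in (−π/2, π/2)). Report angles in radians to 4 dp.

rotate P by −φ1: (0.0672, 0.0358, -0.3070)
  A=0.0228, B=-0.3070, C=(l²−L²−A²−y'²−z²)/(2L)=-0.1338
  θ1 = atan2(B,A) + arccos(C/0.3078) = 0.5239
rotate P by −φ2: (-0.0026, -0.0761, -0.3070)
  A cos θ + B sin θ = C:  0.0926·cos θ + -0.3070·sin θ = -0.1757
  γ=atan2(-0.3070,0.0926)=-1.2779;  ψ=arccos(-0.5480)=2.1507;  θ2=γ+ψ≈0.8729
rotate P by −φ3: (-0.0646, 0.0403, -0.3070)
  e−x'=0.1546;  (l²−L²−(e−x')²−y'²−z²)/2L = -0.2129
  γ=atan2(-0.3070,0.1546)=-1.1043;  ψ=arccos(-0.6194)=2.2388;  θ3=γ+ψ≈1.1345

θ₁ = 0.5239, θ₂ = 0.8729, θ₃ = 1.1345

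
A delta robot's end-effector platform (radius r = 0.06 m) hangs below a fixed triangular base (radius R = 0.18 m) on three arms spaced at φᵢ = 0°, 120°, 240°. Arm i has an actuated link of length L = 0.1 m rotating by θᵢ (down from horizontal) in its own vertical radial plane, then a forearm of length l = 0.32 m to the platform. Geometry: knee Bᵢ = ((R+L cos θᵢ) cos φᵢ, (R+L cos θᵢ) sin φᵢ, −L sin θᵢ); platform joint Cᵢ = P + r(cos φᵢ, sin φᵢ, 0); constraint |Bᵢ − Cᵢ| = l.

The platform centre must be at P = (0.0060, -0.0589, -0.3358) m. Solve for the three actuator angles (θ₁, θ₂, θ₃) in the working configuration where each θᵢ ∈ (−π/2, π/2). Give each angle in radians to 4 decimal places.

θ₁ = 0.8732, θ₂ = 1.2221, θ₃ = 0.6111

arm 1 (φ=0.0°): x'=0.0060, y'=-0.0589
  A cos θ + B sin θ = C:  0.1140·cos θ + -0.3358·sin θ = -0.1841
  θ1 = atan2(B,A) + arccos(C/0.3546) = 0.8732
arm 2 (φ=120.0°): x'=-0.0540, y'=0.0243
  A=0.1740, B=-0.3358, C=(l²−L²−A²−y'²−z²)/(2L)=-0.2561
  γ=atan2(-0.3358,0.1740)=-1.0927;  ψ=arccos(-0.6773)=2.3148;  θ2=γ+ψ≈1.2221
rotate P by −φ3: (0.0480, 0.0346, -0.3358)
  e−x'=0.0720;  (l²−L²−(e−x')²−y'²−z²)/2L = -0.1337
  γ=atan2(-0.3358,0.0720)=-1.3596;  ψ=arccos(-0.3894)=1.9708;  θ3=γ+ψ≈0.6111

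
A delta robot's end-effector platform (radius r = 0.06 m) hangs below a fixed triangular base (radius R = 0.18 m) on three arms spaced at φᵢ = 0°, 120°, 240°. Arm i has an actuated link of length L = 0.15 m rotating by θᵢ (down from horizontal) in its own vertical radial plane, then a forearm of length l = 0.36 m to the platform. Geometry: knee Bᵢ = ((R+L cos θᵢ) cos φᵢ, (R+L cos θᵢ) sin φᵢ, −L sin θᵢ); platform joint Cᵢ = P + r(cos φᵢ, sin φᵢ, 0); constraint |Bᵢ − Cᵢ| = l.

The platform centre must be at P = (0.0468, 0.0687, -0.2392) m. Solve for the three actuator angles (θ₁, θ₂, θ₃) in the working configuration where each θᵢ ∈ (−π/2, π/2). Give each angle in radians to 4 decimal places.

rotate P by −φ1: (0.0468, 0.0687, -0.2392)
  A cos θ + B sin θ = C:  0.0732·cos θ + -0.2392·sin θ = 0.1327
  θ1 = atan2(B,A) + arccos(C/0.2501) = -0.2621
rotate P by −φ2: (0.0361, -0.0749, -0.2392)
  A=0.0839, B=-0.2392, C=(l²−L²−A²−y'²−z²)/(2L)=0.1241
  θ2 = atan2(B,A) + arccos(C/0.2535) = -0.1743
arm 3 (φ=240.0°): x'=-0.0829, y'=0.0062
  A=0.2029, B=-0.2392, C=(l²−L²−A²−y'²−z²)/(2L)=0.0289
  √(A²+B²)=0.3137;  θ3 = -0.8673+1.4784 ≈ 0.6111

θ₁ = -0.2621, θ₂ = -0.1743, θ₃ = 0.6111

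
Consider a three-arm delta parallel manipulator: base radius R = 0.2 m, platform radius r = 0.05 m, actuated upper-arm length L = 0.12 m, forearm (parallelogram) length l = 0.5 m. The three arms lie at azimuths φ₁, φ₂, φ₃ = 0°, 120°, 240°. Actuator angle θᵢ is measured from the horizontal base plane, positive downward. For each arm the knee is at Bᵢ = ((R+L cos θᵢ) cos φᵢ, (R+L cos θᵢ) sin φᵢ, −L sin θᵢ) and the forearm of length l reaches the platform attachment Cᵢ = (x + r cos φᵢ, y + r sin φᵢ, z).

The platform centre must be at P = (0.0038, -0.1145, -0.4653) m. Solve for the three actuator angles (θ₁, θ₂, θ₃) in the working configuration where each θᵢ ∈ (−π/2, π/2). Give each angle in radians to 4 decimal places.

arm 1 (φ=0.0°): x'=0.0038, y'=-0.1145
  A cos θ + B sin θ = C:  0.1462·cos θ + -0.4653·sin θ = -0.0641
  θ1 = atan2(B,A) + arccos(C/0.4877) = 0.4363
arm 2 (φ=120.0°): x'=-0.1011, y'=0.0540
  A=0.2511, B=-0.4653, C=(l²−L²−A²−y'²−z²)/(2L)=-0.1952
  √(A²+B²)=0.5287;  θ2 = -1.0760+1.9489 ≈ 0.8729
φ3=240.0° → target in arm frame (0.0973, 0.0605)
  A cos θ + B sin θ = C:  0.0527·cos θ + -0.4653·sin θ = 0.0527
  θ3 = atan2(B,A) + arccos(C/0.4683) = 0.0001

θ₁ = 0.4363, θ₂ = 0.8729, θ₃ = 0.0001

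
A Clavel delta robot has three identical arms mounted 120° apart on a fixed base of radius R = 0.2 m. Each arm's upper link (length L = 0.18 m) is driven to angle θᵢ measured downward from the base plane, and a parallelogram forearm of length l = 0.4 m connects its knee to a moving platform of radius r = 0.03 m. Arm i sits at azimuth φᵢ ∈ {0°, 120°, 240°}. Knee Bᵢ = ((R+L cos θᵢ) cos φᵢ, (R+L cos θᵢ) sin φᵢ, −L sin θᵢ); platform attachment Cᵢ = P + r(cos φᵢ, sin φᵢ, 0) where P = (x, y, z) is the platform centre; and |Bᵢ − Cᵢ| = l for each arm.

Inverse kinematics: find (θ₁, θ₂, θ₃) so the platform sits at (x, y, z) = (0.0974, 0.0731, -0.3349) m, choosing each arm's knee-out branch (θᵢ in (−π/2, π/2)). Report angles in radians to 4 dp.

θ₁ = 0.1743, θ₂ = 0.6108, θ₃ = 1.1345

φ1=0.0° → target in arm frame (0.0974, 0.0731)
  e−x'=0.0726;  (l²−L²−(e−x')²−y'²−z²)/2L = 0.0134
  √(A²+B²)=0.3427;  θ1 = -1.3573+1.5317 ≈ 0.1743
arm 2 (φ=120.0°): x'=0.0146, y'=-0.1209
  e−x'=0.1554;  (l²−L²−(e−x')²−y'²−z²)/2L = -0.0648
  γ=atan2(-0.3349,0.1554)=-1.1364;  ψ=arccos(-0.1755)=1.7472;  θ2=γ+ψ≈0.6108
φ3=240.0° → target in arm frame (-0.1120, 0.0478)
  A cos θ + B sin θ = C:  0.2820·cos θ + -0.3349·sin θ = -0.1844
  γ=atan2(-0.3349,0.2820)=-0.8709;  ψ=arccos(-0.4211)=2.0054;  θ3=γ+ψ≈1.1345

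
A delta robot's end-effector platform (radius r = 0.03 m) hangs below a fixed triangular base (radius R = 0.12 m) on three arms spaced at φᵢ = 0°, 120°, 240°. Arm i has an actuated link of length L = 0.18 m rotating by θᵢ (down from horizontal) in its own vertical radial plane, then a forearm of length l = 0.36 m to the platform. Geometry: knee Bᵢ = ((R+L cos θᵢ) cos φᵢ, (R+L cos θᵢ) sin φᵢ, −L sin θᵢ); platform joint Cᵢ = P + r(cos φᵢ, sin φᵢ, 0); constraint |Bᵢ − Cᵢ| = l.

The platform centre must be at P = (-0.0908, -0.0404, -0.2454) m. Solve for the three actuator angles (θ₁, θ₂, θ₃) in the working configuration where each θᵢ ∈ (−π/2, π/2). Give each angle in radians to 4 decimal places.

θ₁ = 0.6107, θ₂ = 0.0869, θ₃ = -0.3491

rotate P by −φ1: (-0.0908, -0.0404, -0.2454)
  A cos θ + B sin θ = C:  0.1808·cos θ + -0.2454·sin θ = 0.0074
  √(A²+B²)=0.3048;  θ1 = -0.9358+1.5466 ≈ 0.6107
φ2=120.0° → target in arm frame (0.0104, 0.0988)
  A=0.0796, B=-0.2454, C=(l²−L²−A²−y'²−z²)/(2L)=0.0580
  γ=atan2(-0.2454,0.0796)=-1.2572;  ψ=arccos(0.2248)=1.3441;  θ2=γ+ψ≈0.0869
arm 3 (φ=240.0°): x'=0.0804, y'=-0.0584
  e−x'=0.0096;  (l²−L²−(e−x')²−y'²−z²)/2L = 0.0930
  θ3 = atan2(B,A) + arccos(C/0.2456) = -0.3491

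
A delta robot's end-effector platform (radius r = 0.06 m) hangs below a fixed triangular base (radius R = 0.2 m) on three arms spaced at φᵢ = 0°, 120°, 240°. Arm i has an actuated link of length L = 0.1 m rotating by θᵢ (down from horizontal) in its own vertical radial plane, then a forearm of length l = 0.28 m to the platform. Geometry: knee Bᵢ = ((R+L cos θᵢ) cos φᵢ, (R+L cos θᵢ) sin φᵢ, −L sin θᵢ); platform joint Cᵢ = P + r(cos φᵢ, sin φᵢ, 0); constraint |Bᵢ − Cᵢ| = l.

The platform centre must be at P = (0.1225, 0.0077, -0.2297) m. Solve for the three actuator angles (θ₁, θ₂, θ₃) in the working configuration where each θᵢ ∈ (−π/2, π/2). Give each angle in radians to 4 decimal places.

θ₁ = -0.2618, θ₂ = 1.3092, θ₃ = 1.3967

rotate P by −φ1: (0.1225, 0.0077, -0.2297)
  A cos θ + B sin θ = C:  0.0175·cos θ + -0.2297·sin θ = 0.0764
  γ=atan2(-0.2297,0.0175)=-1.4948;  ψ=arccos(0.3315)=1.2329;  θ1=γ+ψ≈-0.2618
rotate P by −φ2: (-0.0546, -0.1099, -0.2297)
  e−x'=0.1946;  (l²−L²−(e−x')²−y'²−z²)/2L = -0.1716
  γ=atan2(-0.2297,0.1946)=-0.8680;  ψ=arccos(-0.5699)=2.1771;  θ2=γ+ψ≈1.3092
arm 3 (φ=240.0°): x'=-0.0679, y'=0.1022
  A=0.2079, B=-0.2297, C=(l²−L²−A²−y'²−z²)/(2L)=-0.1902
  θ3 = atan2(B,A) + arccos(C/0.3098) = 1.3967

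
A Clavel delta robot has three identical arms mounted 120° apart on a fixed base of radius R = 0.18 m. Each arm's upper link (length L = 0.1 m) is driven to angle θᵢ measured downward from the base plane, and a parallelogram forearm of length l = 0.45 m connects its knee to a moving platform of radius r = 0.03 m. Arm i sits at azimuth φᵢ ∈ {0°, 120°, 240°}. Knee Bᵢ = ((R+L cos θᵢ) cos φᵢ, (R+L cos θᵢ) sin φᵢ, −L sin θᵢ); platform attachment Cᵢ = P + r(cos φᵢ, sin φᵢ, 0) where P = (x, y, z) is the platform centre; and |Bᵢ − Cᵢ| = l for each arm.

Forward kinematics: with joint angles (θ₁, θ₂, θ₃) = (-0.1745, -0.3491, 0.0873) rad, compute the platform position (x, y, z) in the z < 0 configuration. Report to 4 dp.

(0.0049, 0.0341, -0.3595)

arm 1 at φ=0.0°: e+L cos θ1 = 0.2485;  S1 = (0.2485, 0.0000, 0.0174)
S2 = (0.2440·cos120.0°, 0.2440·sin120.0°, 0.0342) = (-0.1220, 0.2113, 0.0342)
S3 = (0.2496·cos240.0°, 0.2496·sin240.0°, -0.0087) = (-0.1248, -0.2162, -0.0087)
subtract pairs → two planes through P
[-0.7409 0.4226 0.0337]·P = -0.0014;  [-0.7466 -0.4324 -0.0522]·P = 0.0003
det = 0.6358;  x = 0.0007+-0.0118z,  y = -0.0020+-0.1003z
sphere 1 gives Az²+Bz+C=0 with A=1.0102, B=-0.0285, C=-0.1408;  B²−4AC=0.5697;  roots -0.3595, 0.3877;  negative root z = -0.3595
x = 0.0049, y = 0.0341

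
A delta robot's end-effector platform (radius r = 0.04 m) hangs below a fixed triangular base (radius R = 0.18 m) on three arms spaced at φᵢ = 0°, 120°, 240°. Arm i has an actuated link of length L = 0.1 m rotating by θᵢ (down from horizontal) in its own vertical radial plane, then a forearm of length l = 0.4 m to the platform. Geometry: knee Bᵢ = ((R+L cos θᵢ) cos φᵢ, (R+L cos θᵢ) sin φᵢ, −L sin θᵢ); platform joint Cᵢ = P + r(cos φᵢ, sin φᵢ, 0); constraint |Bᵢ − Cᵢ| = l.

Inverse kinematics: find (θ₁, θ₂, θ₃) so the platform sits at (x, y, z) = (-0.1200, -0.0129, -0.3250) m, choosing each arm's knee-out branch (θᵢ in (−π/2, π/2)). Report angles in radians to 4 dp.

arm 1 (φ=0.0°): x'=-0.1200, y'=-0.0129
  A cos θ + B sin θ = C:  0.2600·cos θ + -0.3250·sin θ = -0.1170
  √(A²+B²)=0.4162;  θ1 = -0.8961+1.8556 ≈ 0.9596
rotate P by −φ2: (0.0488, 0.1104, -0.3250)
  A=0.0912, B=-0.3250, C=(l²−L²−A²−y'²−z²)/(2L)=0.1194
  √(A²+B²)=0.3375;  θ2 = -1.2973+1.2092 ≈ -0.0881
φ3=240.0° → target in arm frame (0.0712, -0.0975)
  A=0.0688, B=-0.3250, C=(l²−L²−A²−y'²−z²)/(2L)=0.1507
  γ=atan2(-0.3250,0.0688)=-1.3621;  ψ=arccos(0.4536)=1.1000;  θ3=γ+ψ≈-0.2621

θ₁ = 0.9596, θ₂ = -0.0881, θ₃ = -0.2621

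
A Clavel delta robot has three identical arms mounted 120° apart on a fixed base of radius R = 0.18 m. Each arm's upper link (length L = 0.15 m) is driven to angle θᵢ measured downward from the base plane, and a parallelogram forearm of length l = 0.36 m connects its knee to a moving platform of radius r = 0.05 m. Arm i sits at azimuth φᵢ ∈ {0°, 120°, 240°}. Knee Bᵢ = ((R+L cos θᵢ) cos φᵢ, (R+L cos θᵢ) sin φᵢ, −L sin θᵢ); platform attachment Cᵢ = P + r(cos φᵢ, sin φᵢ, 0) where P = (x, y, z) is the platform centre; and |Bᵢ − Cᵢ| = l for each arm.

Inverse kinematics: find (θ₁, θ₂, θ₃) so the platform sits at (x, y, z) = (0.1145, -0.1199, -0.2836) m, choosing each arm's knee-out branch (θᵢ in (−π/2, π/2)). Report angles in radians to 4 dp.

φ1=0.0° → target in arm frame (0.1145, -0.1199)
  A=0.0155, B=-0.2836, C=(l²−L²−A²−y'²−z²)/(2L)=0.0402
  θ1 = atan2(B,A) + arccos(C/0.2840) = -0.0874
arm 2 (φ=120.0°): x'=-0.1611, y'=-0.0392
  A cos θ + B sin θ = C:  0.2911·cos θ + -0.2836·sin θ = -0.1987
  θ2 = atan2(B,A) + arccos(C/0.4064) = 1.3092
arm 3 (φ=240.0°): x'=0.0466, y'=0.1591
  e−x'=0.0834;  (l²−L²−(e−x')²−y'²−z²)/2L = -0.0187
  √(A²+B²)=0.2956;  θ3 = -1.2847+1.6340 ≈ 0.3493

θ₁ = -0.0874, θ₂ = 1.3092, θ₃ = 0.3493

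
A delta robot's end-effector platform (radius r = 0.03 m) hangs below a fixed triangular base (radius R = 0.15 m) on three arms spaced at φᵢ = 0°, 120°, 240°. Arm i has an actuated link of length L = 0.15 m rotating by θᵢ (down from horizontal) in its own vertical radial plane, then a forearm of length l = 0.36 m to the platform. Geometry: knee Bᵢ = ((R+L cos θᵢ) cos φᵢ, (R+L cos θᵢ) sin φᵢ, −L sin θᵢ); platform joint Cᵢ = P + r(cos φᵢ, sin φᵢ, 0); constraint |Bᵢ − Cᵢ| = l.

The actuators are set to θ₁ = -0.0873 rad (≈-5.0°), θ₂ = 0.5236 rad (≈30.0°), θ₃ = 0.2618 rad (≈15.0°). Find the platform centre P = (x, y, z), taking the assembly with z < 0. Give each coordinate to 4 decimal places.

(0.0520, -0.0270, -0.2726)

φ1=0.0°: virtual centre (0.2694, 0.0000, 0.0131), radius l
arm 2 at φ=120.0°: (R−r)+L cos θ2 = 0.2499;  S2 = (-0.1250, 0.2164, -0.0750)
arm 3 at φ=240.0°: (R−r)+L cos θ3 = 0.2649;  S3 = (-0.1324, -0.2294, -0.0388)
|S₂|²−|S₁|² = -0.0047;  |S₃|²−|S₁|² = -0.0011
plane₁₂: -0.7888x+0.4328y+-0.1762z = -0.0047
Cramer: x(z) = 0.0037-0.1772z;  y(z) = -0.0041+0.0841z
into |P−S₁|² = l²: 1.0385z² + 0.0673z + -0.0588 = 0;  Δ = 0.2488;  z = -0.2726 or 0.2077 → z<0 root = -0.2726
x = 0.0520, y = -0.0270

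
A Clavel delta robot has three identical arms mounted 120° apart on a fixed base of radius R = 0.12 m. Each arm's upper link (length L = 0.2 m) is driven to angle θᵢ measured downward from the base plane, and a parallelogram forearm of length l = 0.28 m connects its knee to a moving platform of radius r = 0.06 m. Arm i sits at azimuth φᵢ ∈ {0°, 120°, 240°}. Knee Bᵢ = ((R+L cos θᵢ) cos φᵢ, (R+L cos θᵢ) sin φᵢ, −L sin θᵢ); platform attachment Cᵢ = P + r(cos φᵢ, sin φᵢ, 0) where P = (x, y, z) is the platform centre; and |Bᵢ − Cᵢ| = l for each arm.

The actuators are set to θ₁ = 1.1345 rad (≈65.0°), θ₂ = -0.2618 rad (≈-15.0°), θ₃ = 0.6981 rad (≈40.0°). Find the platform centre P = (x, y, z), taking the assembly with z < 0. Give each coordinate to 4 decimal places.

centre 1 = (0.1445·cos0.0°, 0.1445·sin0.0°, -0.1813) = (0.1445, 0.0000, -0.1813)
φ2=120.0°: virtual centre (-0.1266, 0.2193, 0.0518), radius l
φ3=240.0°: virtual centre (-0.1066, -0.1846, -0.1286), radius l
subtract pairs → two planes through P
linear system: -0.5422x+0.4385y = 0.0130−0.4661z; -0.5022x+-0.3693y = 0.0082−0.1054z
det = 0.4205;  x = -0.0200+0.5193z,  y = 0.0049+-0.4207z
quadratic in z: (1.4466)z²+(0.1875)z+(-0.0184)=0, √Δ=0.3766 → z ∈ {-0.1950, 0.0654}; z = -0.1950 (taking z<0)
x = -0.1213, y = 0.0870

(-0.1213, 0.0870, -0.1950)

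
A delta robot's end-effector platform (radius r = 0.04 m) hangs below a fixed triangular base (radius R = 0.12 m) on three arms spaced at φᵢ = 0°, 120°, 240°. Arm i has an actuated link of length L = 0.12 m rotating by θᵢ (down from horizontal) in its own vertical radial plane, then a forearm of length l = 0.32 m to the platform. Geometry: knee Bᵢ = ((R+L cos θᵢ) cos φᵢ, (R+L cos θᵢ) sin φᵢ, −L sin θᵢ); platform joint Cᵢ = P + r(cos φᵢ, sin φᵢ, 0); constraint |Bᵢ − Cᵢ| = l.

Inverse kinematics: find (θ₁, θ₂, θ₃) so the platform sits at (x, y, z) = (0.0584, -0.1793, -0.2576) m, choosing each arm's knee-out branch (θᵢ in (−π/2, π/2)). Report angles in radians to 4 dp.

φ1=0.0° → target in arm frame (0.0584, -0.1793)
  A=0.0216, B=-0.2576, C=(l²−L²−A²−y'²−z²)/(2L)=-0.0457
  γ=atan2(-0.2576,0.0216)=-1.4871;  ψ=arccos(-0.1769)=1.7486;  θ1=γ+ψ≈0.2615
φ2=120.0° → target in arm frame (-0.1845, 0.0391)
  e−x'=0.2645;  (l²−L²−(e−x')²−y'²−z²)/2L = -0.2076
  γ=atan2(-0.2576,0.2645)=-0.7722;  ψ=arccos(-0.5624)=2.1681;  θ2=γ+ψ≈1.3959
φ3=240.0° → target in arm frame (0.1261, 0.1402)
  A cos θ + B sin θ = C:  -0.0461·cos θ + -0.2576·sin θ = -0.0006
  γ=atan2(-0.2576,-0.0461)=-1.7478;  ψ=arccos(-0.0023)=1.5731;  θ3=γ+ψ≈-0.1747

θ₁ = 0.2615, θ₂ = 1.3959, θ₃ = -0.1747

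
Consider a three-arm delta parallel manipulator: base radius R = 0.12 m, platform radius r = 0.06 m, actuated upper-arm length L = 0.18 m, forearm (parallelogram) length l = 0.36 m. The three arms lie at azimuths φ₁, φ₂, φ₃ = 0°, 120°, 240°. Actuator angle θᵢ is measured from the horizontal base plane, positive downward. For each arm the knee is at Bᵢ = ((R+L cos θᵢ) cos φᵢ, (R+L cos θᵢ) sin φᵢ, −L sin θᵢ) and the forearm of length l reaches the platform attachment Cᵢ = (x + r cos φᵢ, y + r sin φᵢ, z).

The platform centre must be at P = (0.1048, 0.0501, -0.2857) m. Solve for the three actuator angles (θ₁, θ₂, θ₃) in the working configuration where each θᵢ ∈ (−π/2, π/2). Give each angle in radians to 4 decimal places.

θ₁ = -0.2620, θ₂ = 0.2616, θ₃ = 0.6105

φ1=0.0° → target in arm frame (0.1048, 0.0501)
  A cos θ + B sin θ = C:  -0.0448·cos θ + -0.2857·sin θ = 0.0307
  θ1 = atan2(B,A) + arccos(C/0.2892) = -0.2620
φ2=120.0° → target in arm frame (-0.0090, -0.1158)
  e−x'=0.0690;  (l²−L²−(e−x')²−y'²−z²)/2L = -0.0072
  θ2 = atan2(B,A) + arccos(C/0.2939) = 0.2616
rotate P by −φ3: (-0.0958, 0.0657, -0.2857)
  A=0.1558, B=-0.2857, C=(l²−L²−A²−y'²−z²)/(2L)=-0.0361
  √(A²+B²)=0.3254;  θ3 = -1.0716+1.6821 ≈ 0.6105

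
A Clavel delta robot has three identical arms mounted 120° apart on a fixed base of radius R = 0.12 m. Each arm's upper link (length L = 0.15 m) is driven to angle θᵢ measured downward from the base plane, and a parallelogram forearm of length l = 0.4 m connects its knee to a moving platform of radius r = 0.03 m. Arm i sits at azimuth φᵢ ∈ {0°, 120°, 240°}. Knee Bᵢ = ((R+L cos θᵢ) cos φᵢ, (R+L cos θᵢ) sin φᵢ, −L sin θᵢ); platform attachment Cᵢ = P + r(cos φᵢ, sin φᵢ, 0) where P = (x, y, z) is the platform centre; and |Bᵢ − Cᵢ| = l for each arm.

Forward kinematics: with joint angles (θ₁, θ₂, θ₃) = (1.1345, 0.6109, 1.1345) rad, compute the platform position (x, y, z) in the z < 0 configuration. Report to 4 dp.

φ1=0.0°: virtual centre (0.1534, 0.0000, -0.1359), radius l
S2 = (0.2129·cos120.0°, 0.2129·sin120.0°, -0.0860) = (-0.1064, 0.1844, -0.0860)
φ3=240.0°: virtual centre (-0.0767, -0.1328, -0.1359), radius l
|S₂|²−|S₁|² = 0.0107;  |S₃|²−|S₁|² = 0.0000
plane₁₂: -0.5196x+0.3687y+0.0998z = 0.0107
Cramer: x(z) = -0.0092+0.0862z;  y(z) = 0.0160-0.1493z
sphere 1 gives Az²+Bz+C=0 with A=1.0297, B=0.2391, C=-0.1148;  B²−4AC=0.5301;  roots -0.4696, 0.2374;  negative root z = -0.4696
x = -0.0497, y = 0.0861

(-0.0497, 0.0861, -0.4696)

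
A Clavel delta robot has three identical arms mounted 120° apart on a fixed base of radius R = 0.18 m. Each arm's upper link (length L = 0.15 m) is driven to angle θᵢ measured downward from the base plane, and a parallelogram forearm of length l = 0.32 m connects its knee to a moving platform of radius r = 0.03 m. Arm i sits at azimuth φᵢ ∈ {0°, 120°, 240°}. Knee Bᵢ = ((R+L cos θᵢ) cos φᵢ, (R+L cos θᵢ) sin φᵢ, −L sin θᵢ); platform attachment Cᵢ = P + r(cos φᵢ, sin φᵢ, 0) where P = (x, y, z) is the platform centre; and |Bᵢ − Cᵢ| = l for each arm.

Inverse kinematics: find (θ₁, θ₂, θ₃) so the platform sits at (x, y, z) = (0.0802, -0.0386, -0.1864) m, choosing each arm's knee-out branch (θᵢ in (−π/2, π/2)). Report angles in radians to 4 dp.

θ₁ = -0.3488, θ₂ = 0.9597, θ₃ = 0.5238

rotate P by −φ1: (0.0802, -0.0386, -0.1864)
  e−x'=0.0698;  (l²−L²−(e−x')²−y'²−z²)/2L = 0.1293
  θ1 = atan2(B,A) + arccos(C/0.1990) = -0.3488
rotate P by −φ2: (-0.0735, -0.0502, -0.1864)
  A=0.2235, B=-0.1864, C=(l²−L²−A²−y'²−z²)/(2L)=-0.0244
  θ2 = atan2(B,A) + arccos(C/0.2910) = 0.9597
rotate P by −φ3: (-0.0067, 0.0888, -0.1864)
  e−x'=0.1567;  (l²−L²−(e−x')²−y'²−z²)/2L = 0.0424
  θ3 = atan2(B,A) + arccos(C/0.2435) = 0.5238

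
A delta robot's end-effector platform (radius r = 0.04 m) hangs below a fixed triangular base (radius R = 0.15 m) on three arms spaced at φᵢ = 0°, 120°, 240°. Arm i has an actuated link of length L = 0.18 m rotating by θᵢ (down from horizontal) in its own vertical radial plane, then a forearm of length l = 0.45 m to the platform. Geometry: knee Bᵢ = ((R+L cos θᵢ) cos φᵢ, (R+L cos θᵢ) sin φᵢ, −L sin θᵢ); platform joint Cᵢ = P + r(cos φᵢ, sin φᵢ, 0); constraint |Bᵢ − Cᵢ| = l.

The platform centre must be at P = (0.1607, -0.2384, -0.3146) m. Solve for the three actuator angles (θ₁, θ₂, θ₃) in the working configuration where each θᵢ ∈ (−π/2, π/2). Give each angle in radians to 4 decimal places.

rotate P by −φ1: (0.1607, -0.2384, -0.3146)
  e−x'=-0.0507;  (l²−L²−(e−x')²−y'²−z²)/2L = 0.0326
  γ=atan2(-0.3146,-0.0507)=-1.7306;  ψ=arccos(0.1022)=1.4684;  θ1=γ+ψ≈-0.2621
rotate P by −φ2: (-0.2868, -0.0200, -0.3146)
  A=0.3968, B=-0.3146, C=(l²−L²−A²−y'²−z²)/(2L)=-0.2409
  γ=atan2(-0.3146,0.3968)=-0.6703;  ψ=arccos(-0.4758)=2.0666;  θ2=γ+ψ≈1.3963
φ3=240.0° → target in arm frame (0.1261, 0.2584)
  A cos θ + B sin θ = C:  -0.0161·cos θ + -0.3146·sin θ = 0.0114
  √(A²+B²)=0.3150;  θ3 = -1.6220+1.5345 ≈ -0.0874

θ₁ = -0.2621, θ₂ = 1.3963, θ₃ = -0.0874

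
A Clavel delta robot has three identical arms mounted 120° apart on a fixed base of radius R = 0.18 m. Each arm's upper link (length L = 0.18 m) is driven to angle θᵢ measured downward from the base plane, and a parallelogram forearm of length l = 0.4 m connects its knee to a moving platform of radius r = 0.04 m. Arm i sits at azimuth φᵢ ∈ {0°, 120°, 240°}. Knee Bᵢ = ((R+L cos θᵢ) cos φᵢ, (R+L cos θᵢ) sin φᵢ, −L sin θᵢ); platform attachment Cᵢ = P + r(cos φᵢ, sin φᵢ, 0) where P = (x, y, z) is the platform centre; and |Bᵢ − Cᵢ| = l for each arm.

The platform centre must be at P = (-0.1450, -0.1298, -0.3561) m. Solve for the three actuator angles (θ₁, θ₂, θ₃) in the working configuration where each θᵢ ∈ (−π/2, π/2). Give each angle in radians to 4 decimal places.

φ1=0.0° → target in arm frame (-0.1450, -0.1298)
  e−x'=0.2850;  (l²−L²−(e−x')²−y'²−z²)/2L = -0.2702
  θ1 = atan2(B,A) + arccos(C/0.4561) = 1.3091
arm 2 (φ=120.0°): x'=-0.0399, y'=0.1905
  A cos θ + B sin θ = C:  0.1799·cos θ + -0.3561·sin θ = -0.1885
  √(A²+B²)=0.3990;  θ2 = -1.1030+2.0628 ≈ 0.9599
φ3=240.0° → target in arm frame (0.1849, -0.0607)
  A=-0.0449, B=-0.3561, C=(l²−L²−A²−y'²−z²)/(2L)=-0.0136
  γ=atan2(-0.3561,-0.0449)=-1.6963;  ψ=arccos(-0.0380)=1.6088;  θ3=γ+ψ≈-0.0875

θ₁ = 1.3091, θ₂ = 0.9599, θ₃ = -0.0875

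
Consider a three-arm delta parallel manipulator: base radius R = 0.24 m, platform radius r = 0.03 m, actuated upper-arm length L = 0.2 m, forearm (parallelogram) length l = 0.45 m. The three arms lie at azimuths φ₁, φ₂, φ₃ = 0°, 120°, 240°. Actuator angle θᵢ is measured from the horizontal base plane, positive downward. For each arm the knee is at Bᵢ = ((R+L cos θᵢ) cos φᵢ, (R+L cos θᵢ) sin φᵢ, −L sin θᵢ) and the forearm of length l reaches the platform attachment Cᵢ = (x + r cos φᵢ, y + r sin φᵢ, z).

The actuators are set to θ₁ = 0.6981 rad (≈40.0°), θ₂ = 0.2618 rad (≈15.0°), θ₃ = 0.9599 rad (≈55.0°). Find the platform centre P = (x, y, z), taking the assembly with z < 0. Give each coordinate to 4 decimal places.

φ1=0.0°: virtual centre (0.3632, 0.0000, -0.1286), radius l
O2 = (0.4032·cos120.0°, 0.4032·sin120.0°, -0.0518) = (-0.2016, 0.3492, -0.0518)
O3 = (0.3247·cos240.0°, 0.3247·sin240.0°, -0.1638) = (-0.1624, -0.2812, -0.1638)
eliminate P² terms by subtracting sphere 1 from 2 and 3
linear system: -1.1296x+0.6983y = 0.0168−0.1536z; -1.0511x+-0.5624y = -0.0162−-0.0705z
Cramer: x(z) = 0.0013+0.0271z;  y(z) = 0.0262-0.1761z
into |P−O₁|² = l²: 1.0317z² + 0.2283z + -0.0543 = 0;  Δ = 0.2764;  z = -0.3654 or 0.1441 → z<0 root = -0.3654
x = -0.0086, y = 0.0906

(-0.0086, 0.0906, -0.3654)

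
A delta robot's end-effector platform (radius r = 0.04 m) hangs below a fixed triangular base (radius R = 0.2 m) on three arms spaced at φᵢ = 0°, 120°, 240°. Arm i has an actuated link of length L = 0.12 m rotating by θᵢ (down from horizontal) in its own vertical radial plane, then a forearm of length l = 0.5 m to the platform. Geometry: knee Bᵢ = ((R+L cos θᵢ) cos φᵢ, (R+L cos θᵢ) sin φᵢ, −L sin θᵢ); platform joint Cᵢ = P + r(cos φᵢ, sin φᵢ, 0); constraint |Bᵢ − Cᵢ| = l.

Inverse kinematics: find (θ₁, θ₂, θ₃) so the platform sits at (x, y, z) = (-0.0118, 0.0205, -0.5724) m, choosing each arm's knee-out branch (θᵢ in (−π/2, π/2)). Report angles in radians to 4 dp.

θ₁ = 1.3084, θ₂ = 1.1340, θ₃ = 1.3087

rotate P by −φ1: (-0.0118, 0.0205, -0.5724)
  e−x'=0.1718;  (l²−L²−(e−x')²−y'²−z²)/2L = -0.5082
  γ=atan2(-0.5724,0.1718)=-1.2792;  ψ=arccos(-0.8504)=2.5876;  θ1=γ+ψ≈1.3084
rotate P by −φ2: (0.0237, 0.0000, -0.5724)
  A=0.1363, B=-0.5724, C=(l²−L²−A²−y'²−z²)/(2L)=-0.4610
  θ2 = atan2(B,A) + arccos(C/0.5884) = 1.1340
arm 3 (φ=240.0°): x'=-0.0119, y'=-0.0205
  A=0.1719, B=-0.5724, C=(l²−L²−A²−y'²−z²)/(2L)=-0.5083
  θ3 = atan2(B,A) + arccos(C/0.5976) = 1.3087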